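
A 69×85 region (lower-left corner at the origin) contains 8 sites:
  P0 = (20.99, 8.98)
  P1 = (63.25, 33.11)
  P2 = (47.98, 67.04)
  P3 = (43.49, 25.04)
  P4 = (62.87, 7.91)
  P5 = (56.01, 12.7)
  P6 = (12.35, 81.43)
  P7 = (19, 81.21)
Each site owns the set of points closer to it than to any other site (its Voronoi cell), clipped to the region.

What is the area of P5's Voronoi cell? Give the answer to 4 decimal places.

Area of P5's cell: 368.7157

1. box [0,69]×[0,85]: [(0, 0) (69, 0) (69, 85) (0, 85)]
2. ⊥bis P5·P0 via (38.5,10.84): [(39.6515, 0) (69, 0) (69, 85) (30.6224, 85)]  |A|=2878.3621
3. ⊥bis P5·P1 via (59.63,22.905): [(36.3408, 31.1663) (39.6515, 0) (69, 0) (69, 19.5812)]  |A|=777.0955
4. ⊥bis P5·P2 via (51.995,39.87): [(36.3408, 31.1663) (39.6515, 0) (69, 0) (69, 19.5812)]  |A|=777.0955
5. ⊥bis P5·P3 via (49.75,18.87): [(55.2562, 24.4565) (38.8245, 7.7851) (39.6515, 0) (69, 0) (69, 19.5812)]  |A|=564.2962
6. ⊥bis P5·P4 via (59.44,10.305): [(66.5291, 20.4577) (55.2562, 24.4565) (38.8245, 7.7851) (39.6515, 0) (52.2445, 0)]  |A|=368.7157
7. ⊥bis P5·P6 via (34.18,47.065): [(66.5291, 20.4577) (55.2562, 24.4565) (38.8245, 7.7851) (39.6515, 0) (52.2445, 0)]  |A|=368.7157
8. ⊥bis P5·P7 via (37.505,46.955): [(66.5291, 20.4577) (55.2562, 24.4565) (38.8245, 7.7851) (39.6515, 0) (52.2445, 0)]  |A|=368.7157
9. canonical 5-gon: [(66.5291, 20.4577) (55.2562, 24.4565) (38.8245, 7.7851) (39.6515, 0) (52.2445, 0)]
10. shoelace: 368.7157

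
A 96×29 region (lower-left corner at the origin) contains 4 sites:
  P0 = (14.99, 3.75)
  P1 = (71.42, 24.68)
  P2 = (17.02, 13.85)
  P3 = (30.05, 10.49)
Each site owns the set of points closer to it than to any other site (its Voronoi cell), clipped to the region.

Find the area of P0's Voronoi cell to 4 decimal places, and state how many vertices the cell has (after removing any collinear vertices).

1. box [0,96]×[0,29]: [(0, 0) (96, 0) (96, 29) (0, 29)]
2. ⊥bis P0·P1 via (43.205,14.215): [(0, 0) (48.4774, 0) (37.7212, 29) (0, 29)]  |A|=1249.8795
3. ⊥bis P0·P2 via (16.005,8.8): [(0, 12.0168) (0, 0) (48.4774, 0) (47.5663, 2.4565)]  |A|=345.3405
4. ⊥bis P0·P3 via (22.52,7.12): [(22.3378, 7.5272) (0, 12.0168) (0, 0) (25.7065, 0)]  |A|=230.9635
5. canonical 4-gon: [(22.3378, 7.5272) (0, 12.0168) (0, 0) (25.7065, 0)]
6. shoelace: 230.9635

Area of P0's cell: 230.9635 (4 vertices)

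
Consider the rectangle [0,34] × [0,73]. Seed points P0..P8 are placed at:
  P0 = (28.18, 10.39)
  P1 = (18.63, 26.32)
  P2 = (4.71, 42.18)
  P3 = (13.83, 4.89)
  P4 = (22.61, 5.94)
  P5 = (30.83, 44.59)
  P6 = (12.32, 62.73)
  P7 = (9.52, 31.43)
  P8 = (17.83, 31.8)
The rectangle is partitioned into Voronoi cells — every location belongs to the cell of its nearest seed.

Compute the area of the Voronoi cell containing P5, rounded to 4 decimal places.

Area of P5's cell: 348.4808

1. box [0,34]×[0,73]: [(0, 0) (34, 0) (34, 73) (0, 73)]
2. ⊥bis P5·P0 via (29.505,27.49): [(0, 29.7762) (34, 27.1417) (34, 73) (0, 73)]  |A|=1514.3955
3. ⊥bis P5·P1 via (24.73,35.455): [(0, 51.9687) (34, 29.2649) (34, 73) (0, 73)]  |A|=1101.029
4. ⊥bis P5·P2 via (17.77,43.385): [(18.0927, 39.8871) (34, 29.2649) (34, 73) (15.0375, 73)]  |A|=661.8044
5. ⊥bis P5·P3 via (22.33,24.74): [(18.0927, 39.8871) (34, 29.2649) (34, 73) (15.0375, 73)]  |A|=661.8044
6. ⊥bis P5·P4 via (26.72,25.265): [(18.0927, 39.8871) (34, 29.2649) (34, 73) (15.0375, 73)]  |A|=661.8044
7. ⊥bis P5·P6 via (21.575,53.66): [(17.2309, 49.2273) (18.0927, 39.8871) (34, 29.2649) (34, 66.3384)]  |A|=380.5561
8. ⊥bis P5·P7 via (20.175,38.01): [(17.2309, 49.2273) (17.9306, 41.6444) (19.6636, 38.8382) (34, 29.2649) (34, 66.3384)]  |A|=379.261
9. ⊥bis P5·P8 via (24.33,38.195): [(17.2309, 49.2273) (17.6195, 45.0156) (31.4226, 30.9859) (34, 29.2649) (34, 66.3384)]  |A|=348.4808
10. canonical 5-gon: [(17.2309, 49.2273) (17.6195, 45.0156) (31.4226, 30.9859) (34, 29.2649) (34, 66.3384)]
11. shoelace: 348.4808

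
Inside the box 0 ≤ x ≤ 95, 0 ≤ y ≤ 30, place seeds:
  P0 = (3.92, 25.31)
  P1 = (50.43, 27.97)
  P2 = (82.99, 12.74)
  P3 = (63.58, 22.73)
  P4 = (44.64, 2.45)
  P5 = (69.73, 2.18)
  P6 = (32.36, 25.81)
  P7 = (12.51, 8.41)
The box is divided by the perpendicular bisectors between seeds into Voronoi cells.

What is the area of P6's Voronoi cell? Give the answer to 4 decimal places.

1. box [0,95]×[0,30]: [(0, 0) (95, 0) (95, 30) (0, 30)]
2. ⊥bis P6·P0 via (18.14,25.56): [(18.5894, 0) (95, 0) (95, 30) (18.0619, 30)]  |A|=2300.2304
3. ⊥bis P6·P1 via (41.395,26.89): [(18.5894, 0) (44.6093, 0) (41.0232, 30) (18.0619, 30)]  |A|=734.7186
4. ⊥bis P6·P2 via (57.675,19.275): [(18.5894, 0) (44.6093, 0) (41.0232, 30) (18.0619, 30)]  |A|=734.7186
5. ⊥bis P6·P3 via (47.97,24.27): [(18.5894, 0) (44.6093, 0) (41.0232, 30) (18.0619, 30)]  |A|=734.7186
6. ⊥bis P6·P4 via (38.5,14.13): [(18.5256, 3.6297) (42.6589, 16.3163) (41.0232, 30) (18.0619, 30)]  |A|=478.2406
7. ⊥bis P6·P5 via (51.045,13.995): [(18.5256, 3.6297) (42.6589, 16.3163) (41.0232, 30) (18.0619, 30)]  |A|=478.2406
8. ⊥bis P6·P7 via (22.435,17.11): [(18.2037, 21.9371) (29.2908, 9.2889) (42.6589, 16.3163) (41.0232, 30) (18.0619, 30)]  |A|=378.7882
9. canonical 5-gon: [(18.2037, 21.9371) (29.2908, 9.2889) (42.6589, 16.3163) (41.0232, 30) (18.0619, 30)]
10. shoelace: 378.7882

Area of P6's cell: 378.7882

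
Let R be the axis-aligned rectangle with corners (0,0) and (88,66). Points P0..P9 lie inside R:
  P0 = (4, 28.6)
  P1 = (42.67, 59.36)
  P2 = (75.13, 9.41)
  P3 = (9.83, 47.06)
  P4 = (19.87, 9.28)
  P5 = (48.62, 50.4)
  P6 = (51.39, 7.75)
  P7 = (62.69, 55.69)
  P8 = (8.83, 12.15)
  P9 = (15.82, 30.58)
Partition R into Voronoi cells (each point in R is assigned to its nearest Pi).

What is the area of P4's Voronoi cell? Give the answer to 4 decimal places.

1. box [0,88]×[0,66]: [(0, 0) (88, 0) (88, 66) (0, 66)]
2. ⊥bis P4·P0 via (11.935,18.94): [(0, 9.1362) (0, 0) (88, 0) (88, 66) (69.2254, 66)]  |A|=3839.7911
3. ⊥bis P4·P1 via (31.27,34.32): [(30.8765, 34.4991) (0, 9.1362) (0, 0) (88, 0) (88, 8.4924)]  |A|=1901.5684
4. ⊥bis P4·P2 via (47.5,9.345): [(47.4586, 26.9498) (30.8765, 34.4991) (0, 9.1362) (0, 0) (47.522, 0)]  |A|=1183.9834
5. ⊥bis P4·P3 via (14.85,28.17): [(47.4586, 26.9498) (33.7476, 33.192) (27.1512, 31.439) (0, 9.1362) (0, 0) (47.522, 0)]  |A|=1177.1559
6. ⊥bis P4·P5 via (34.245,29.84): [(47.4735, 20.591) (30.6341, 32.3646) (27.1512, 31.439) (0, 9.1362) (0, 0) (47.522, 0)]  |A|=1108.3147
7. ⊥bis P4·P6 via (35.63,8.515): [(36.5857, 28.2035) (30.6341, 32.3646) (27.1512, 31.439) (0, 9.1362) (0, 0) (35.2167, 0)]  |A|=822.8773
8. ⊥bis P4·P7 via (41.28,32.485): [(36.5857, 28.2035) (30.6341, 32.3646) (27.1512, 31.439) (0, 9.1362) (0, 0) (35.2167, 0)]  |A|=822.8773
9. ⊥bis P4·P8 via (14.35,10.715): [(36.5857, 28.2035) (30.6341, 32.3646) (27.1512, 31.439) (17.7245, 23.6957) (11.5645, 0) (35.2167, 0)]  |A|=604.8954
10. ⊥bis P4·P9 via (17.845,19.93): [(36.3549, 23.4495) (16.6884, 19.7101) (11.5645, 0) (35.2167, 0)]  |A|=461.5502
11. canonical 4-gon: [(36.3549, 23.4495) (16.6884, 19.7101) (11.5645, 0) (35.2167, 0)]
12. shoelace: 461.5502

Area of P4's cell: 461.5502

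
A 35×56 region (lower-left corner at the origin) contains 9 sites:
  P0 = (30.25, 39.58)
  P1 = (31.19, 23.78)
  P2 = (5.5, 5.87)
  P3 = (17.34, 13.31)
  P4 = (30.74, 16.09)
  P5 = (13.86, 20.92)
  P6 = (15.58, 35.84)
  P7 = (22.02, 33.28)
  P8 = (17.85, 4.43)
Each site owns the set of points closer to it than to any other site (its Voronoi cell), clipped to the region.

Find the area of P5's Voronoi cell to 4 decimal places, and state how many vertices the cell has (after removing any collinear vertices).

Area of P5's cell: 258.6498 (6 vertices)

1. box [0,35]×[0,56]: [(0, 0) (35, 0) (35, 56) (0, 56)]
2. ⊥bis P5·P0 via (22.055,30.25): [(0, 49.622) (0, 0) (35, 0) (35, 18.8798)]  |A|=1198.7809
3. ⊥bis P5·P1 via (22.525,22.35): [(21.0799, 31.1065) (0, 49.622) (0, 0) (26.2135, 0)]  |A|=930.7176
4. ⊥bis P5·P2 via (9.68,13.395): [(25.4484, 4.636) (21.0799, 31.1065) (0, 49.622) (0, 18.7721)]  |A|=631.0961
5. ⊥bis P5·P3 via (15.6,17.115): [(8.68, 13.9505) (22.8424, 20.4269) (21.0799, 31.1065) (0, 49.622) (0, 18.7721)]  |A|=510.8384
6. ⊥bis P5·P4 via (22.3,18.505): [(8.68, 13.9505) (22.8424, 20.4269) (21.0799, 31.1065) (0, 49.622) (0, 18.7721)]  |A|=510.8384
7. ⊥bis P5·P6 via (14.72,28.38): [(8.68, 13.9505) (22.8424, 20.4269) (21.6619, 27.5797) (0, 30.0769) (0, 18.7721)]  |A|=267.3631
8. ⊥bis P5·P7 via (17.94,27.1): [(8.68, 13.9505) (22.8424, 20.4269) (22.2059, 24.2837) (16.2722, 28.2011) (0, 30.0769) (0, 18.7721)]  |A|=258.6498
9. ⊥bis P5·P8 via (15.855,12.675): [(8.68, 13.9505) (22.8424, 20.4269) (22.2059, 24.2837) (16.2722, 28.2011) (0, 30.0769) (0, 18.7721)]  |A|=258.6498
10. canonical 6-gon: [(8.68, 13.9505) (22.8424, 20.4269) (22.2059, 24.2837) (16.2722, 28.2011) (0, 30.0769) (0, 18.7721)]
11. shoelace: 258.6498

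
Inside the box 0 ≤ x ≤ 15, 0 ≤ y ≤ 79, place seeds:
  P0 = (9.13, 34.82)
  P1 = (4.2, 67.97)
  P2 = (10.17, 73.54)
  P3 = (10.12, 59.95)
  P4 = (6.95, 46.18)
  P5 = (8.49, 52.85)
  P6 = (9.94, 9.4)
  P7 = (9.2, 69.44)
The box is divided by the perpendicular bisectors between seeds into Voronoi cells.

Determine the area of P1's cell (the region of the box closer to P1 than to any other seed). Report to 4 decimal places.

Area of P1's cell: 93.6143

1. box [0,15]×[0,79]: [(0, 0) (15, 0) (15, 79) (0, 79)]
2. ⊥bis P1·P0 via (6.665,51.395): [(0, 50.4038) (15, 52.6346) (15, 79) (0, 79)]  |A|=412.2123
3. ⊥bis P1·P2 via (7.185,70.755): [(0, 78.456) (0, 50.4038) (15, 52.6346) (15, 62.3788)]  |A|=283.473
4. ⊥bis P1·P3 via (7.16,63.96): [(10.929, 66.7421) (0, 78.456) (0, 58.6748)]  |A|=108.0943
5. ⊥bis P1·P4 via (5.575,57.075): [(10.929, 66.7421) (0, 78.456) (0, 58.6748)]  |A|=108.0943
6. ⊥bis P1·P5 via (6.345,60.41): [(10.929, 66.7421) (0, 78.456) (0, 58.6748)]  |A|=108.0943
7. ⊥bis P1·P6 via (7.07,38.685): [(10.929, 66.7421) (0, 78.456) (0, 58.6748)]  |A|=108.0943
8. ⊥bis P1·P7 via (6.7,68.705): [(7.9283, 64.5271) (5.5969, 72.4572) (0, 78.456) (0, 58.6748)]  |A|=93.6143
9. canonical 4-gon: [(7.9283, 64.5271) (5.5969, 72.4572) (0, 78.456) (0, 58.6748)]
10. shoelace: 93.6143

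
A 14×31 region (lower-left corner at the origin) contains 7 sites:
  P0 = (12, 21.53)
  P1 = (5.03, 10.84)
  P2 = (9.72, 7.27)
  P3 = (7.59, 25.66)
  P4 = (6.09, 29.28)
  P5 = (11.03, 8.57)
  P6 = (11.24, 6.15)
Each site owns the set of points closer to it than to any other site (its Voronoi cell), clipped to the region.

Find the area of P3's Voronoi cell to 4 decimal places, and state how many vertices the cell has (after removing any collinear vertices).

Area of P3's cell: 81.4475 (5 vertices)

1. box [0,14]×[0,31]: [(0, 0) (14, 0) (14, 31) (0, 31)]
2. ⊥bis P3·P0 via (9.795,23.595): [(0, 13.1359) (14, 28.0851) (14, 31) (0, 31)]  |A|=145.4529
3. ⊥bis P3·P1 via (6.31,18.25): [(0, 19.34) (5.0011, 18.4761) (14, 28.0851) (14, 31) (0, 31)]  |A|=129.9393
4. ⊥bis P3·P2 via (8.655,16.465): [(0, 19.34) (5.0011, 18.4761) (14, 28.0851) (14, 31) (0, 31)]  |A|=129.9393
5. ⊥bis P3·P4 via (6.84,27.47): [(0, 24.6357) (0, 19.34) (5.0011, 18.4761) (14, 28.0851) (14, 30.4369)]  |A|=81.4475
6. ⊥bis P3·P5 via (9.31,17.115): [(0, 24.6357) (0, 19.34) (5.0011, 18.4761) (14, 28.0851) (14, 30.4369)]  |A|=81.4475
7. ⊥bis P3·P6 via (9.415,15.905): [(0, 24.6357) (0, 19.34) (5.0011, 18.4761) (14, 28.0851) (14, 30.4369)]  |A|=81.4475
8. canonical 5-gon: [(0, 24.6357) (0, 19.34) (5.0011, 18.4761) (14, 28.0851) (14, 30.4369)]
9. shoelace: 81.4475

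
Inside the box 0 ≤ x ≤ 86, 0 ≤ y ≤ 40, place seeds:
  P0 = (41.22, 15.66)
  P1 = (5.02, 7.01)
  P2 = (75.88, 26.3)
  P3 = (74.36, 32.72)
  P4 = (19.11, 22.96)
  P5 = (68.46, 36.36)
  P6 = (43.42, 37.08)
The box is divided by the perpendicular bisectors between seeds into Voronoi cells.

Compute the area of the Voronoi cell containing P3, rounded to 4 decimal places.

Area of P3's cell: 144.0797

1. box [0,86]×[0,40]: [(0, 0) (86, 0) (86, 40) (0, 40)]
2. ⊥bis P3·P0 via (57.79,24.19): [(70.2427, 0) (86, 0) (86, 40) (49.6512, 40)]  |A|=1042.1219
3. ⊥bis P3·P1 via (39.69,19.865): [(70.2427, 0) (86, 0) (86, 40) (49.6512, 40)]  |A|=1042.1219
4. ⊥bis P3·P2 via (75.12,29.51): [(57.2316, 25.2747) (86, 32.086) (86, 40) (49.6512, 40)]  |A|=381.4598
5. ⊥bis P3·P4 via (46.735,27.84): [(57.2316, 25.2747) (86, 32.086) (86, 40) (49.6512, 40)]  |A|=381.4598
6. ⊥bis P3·P5 via (71.41,34.54): [(67.1413, 27.621) (86, 32.086) (86, 40) (74.7785, 40)]  |A|=144.0797
7. ⊥bis P3·P6 via (58.89,34.9): [(67.1413, 27.621) (86, 32.086) (86, 40) (74.7785, 40)]  |A|=144.0797
8. canonical 4-gon: [(67.1413, 27.621) (86, 32.086) (86, 40) (74.7785, 40)]
9. shoelace: 144.0797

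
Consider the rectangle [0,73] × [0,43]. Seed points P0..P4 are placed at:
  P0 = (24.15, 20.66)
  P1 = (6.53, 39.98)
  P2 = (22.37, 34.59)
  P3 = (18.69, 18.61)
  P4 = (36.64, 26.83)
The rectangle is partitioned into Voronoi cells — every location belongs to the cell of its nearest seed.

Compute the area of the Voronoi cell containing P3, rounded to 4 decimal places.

1. box [0,73]×[0,43]: [(0, 0) (73, 0) (73, 43) (0, 43)]
2. ⊥bis P3·P0 via (21.42,19.635): [(0, 0) (28.7921, 0) (12.6474, 43) (0, 43)]  |A|=890.9502
3. ⊥bis P3·P1 via (12.61,29.295): [(0, 22.1196) (0, 0) (28.7921, 0) (16.8807, 31.7251)]  |A|=643.4136
4. ⊥bis P3·P2 via (20.53,26.6): [(11.5202, 28.6749) (0, 22.1196) (0, 0) (28.7921, 0) (18.6417, 27.0349)]  |A|=628.1568
5. ⊥bis P3·P4 via (27.665,22.72): [(11.5202, 28.6749) (0, 22.1196) (0, 0) (28.7921, 0) (18.6417, 27.0349)]  |A|=628.1568
6. canonical 5-gon: [(11.5202, 28.6749) (0, 22.1196) (0, 0) (28.7921, 0) (18.6417, 27.0349)]
7. shoelace: 628.1568

Area of P3's cell: 628.1568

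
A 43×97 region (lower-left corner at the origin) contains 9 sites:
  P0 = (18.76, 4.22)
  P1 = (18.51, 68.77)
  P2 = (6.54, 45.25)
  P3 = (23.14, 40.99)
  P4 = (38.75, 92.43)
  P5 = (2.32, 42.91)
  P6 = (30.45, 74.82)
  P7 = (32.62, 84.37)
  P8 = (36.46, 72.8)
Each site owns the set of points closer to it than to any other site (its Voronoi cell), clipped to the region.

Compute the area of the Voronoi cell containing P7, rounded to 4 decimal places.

1. box [0,43]×[0,97]: [(0, 0) (43, 0) (43, 97) (0, 97)]
2. ⊥bis P7·P0 via (25.69,44.295): [(0, 48.7375) (43, 41.3017) (43, 97) (0, 97)]  |A|=2235.159
3. ⊥bis P7·P1 via (25.565,76.57): [(43, 60.8003) (43, 97) (2.9776, 97)]  |A|=724.3998
4. ⊥bis P7·P2 via (19.58,64.81): [(43, 60.8003) (43, 97) (2.9776, 97)]  |A|=724.3998
5. ⊥bis P7·P3 via (27.88,62.68): [(43, 60.8003) (43, 97) (2.9776, 97)]  |A|=724.3998
6. ⊥bis P7·P4 via (35.685,88.4): [(43, 60.8003) (43, 82.8366) (24.3773, 97) (2.9776, 97)]  |A|=592.5198
7. ⊥bis P7·P5 via (17.47,63.64): [(43, 60.8003) (43, 82.8366) (24.3773, 97) (2.9776, 97)]  |A|=592.5198
8. ⊥bis P7·P6 via (31.535,79.595): [(19.0955, 82.4216) (43, 76.9899) (43, 82.8366) (24.3773, 97) (2.9776, 97)]  |A|=399.0178
9. ⊥bis P7·P8 via (34.54,78.585): [(19.0955, 82.4216) (35.1252, 78.7792) (43, 81.3928) (43, 82.8366) (24.3773, 97) (2.9776, 97)]  |A|=381.6816
10. canonical 6-gon: [(19.0955, 82.4216) (35.1252, 78.7792) (43, 81.3928) (43, 82.8366) (24.3773, 97) (2.9776, 97)]
11. shoelace: 381.6816

Area of P7's cell: 381.6816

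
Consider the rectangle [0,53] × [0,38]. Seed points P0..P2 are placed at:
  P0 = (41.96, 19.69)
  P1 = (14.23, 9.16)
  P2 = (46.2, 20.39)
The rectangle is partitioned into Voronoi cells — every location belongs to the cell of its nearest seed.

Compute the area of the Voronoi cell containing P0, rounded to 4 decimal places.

1. box [0,53]×[0,38]: [(0, 0) (53, 0) (53, 38) (0, 38)]
2. ⊥bis P0·P1 via (28.095,14.425): [(33.5727, 0) (53, 0) (53, 38) (19.1428, 38)]  |A|=1012.4066
3. ⊥bis P0·P2 via (44.08,20.04): [(33.5727, 0) (47.3885, 0) (41.1149, 38) (19.1428, 38)]  |A|=679.9711
4. canonical 4-gon: [(33.5727, 0) (47.3885, 0) (41.1149, 38) (19.1428, 38)]
5. shoelace: 679.9711

Area of P0's cell: 679.9711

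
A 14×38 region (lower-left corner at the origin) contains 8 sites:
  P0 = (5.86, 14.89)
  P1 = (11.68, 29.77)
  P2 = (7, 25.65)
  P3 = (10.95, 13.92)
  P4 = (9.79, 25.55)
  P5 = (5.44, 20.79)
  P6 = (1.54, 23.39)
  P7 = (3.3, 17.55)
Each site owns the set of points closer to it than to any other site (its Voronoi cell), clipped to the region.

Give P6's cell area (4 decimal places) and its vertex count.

1. box [0,14]×[0,38]: [(0, 0) (14, 0) (14, 38) (0, 38)]
2. ⊥bis P6·P0 via (3.7,19.14): [(0, 17.2595) (14, 24.3748) (14, 38) (0, 38)]  |A|=240.5595
3. ⊥bis P6·P1 via (6.61,26.58): [(0, 37.0855) (0, 17.2595) (9.4519, 22.0633)]  |A|=93.6965
4. ⊥bis P6·P2 via (4.27,24.52): [(0, 34.836) (0, 17.2595) (6.0108, 20.3144)]  |A|=52.8241
5. ⊥bis P6·P3 via (6.245,18.655): [(0, 34.836) (0, 17.2595) (6.0108, 20.3144)]  |A|=52.8241
6. ⊥bis P6·P4 via (5.665,24.47): [(0, 34.836) (0, 17.2595) (6.0108, 20.3144)]  |A|=52.8241
7. ⊥bis P6·P5 via (3.49,22.09): [(4.5918, 23.7426) (0, 34.836) (0, 17.2595) (0.4079, 17.4668)]  |A|=41.1998
8. ⊥bis P6·P7 via (2.42,20.47): [(2.4075, 20.4662) (4.5918, 23.7426) (0, 34.836) (0, 19.7407)]  |A|=37.8087
9. canonical 4-gon: [(2.4075, 20.4662) (4.5918, 23.7426) (0, 34.836) (0, 19.7407)]
10. shoelace: 37.8087

Area of P6's cell: 37.8087 (4 vertices)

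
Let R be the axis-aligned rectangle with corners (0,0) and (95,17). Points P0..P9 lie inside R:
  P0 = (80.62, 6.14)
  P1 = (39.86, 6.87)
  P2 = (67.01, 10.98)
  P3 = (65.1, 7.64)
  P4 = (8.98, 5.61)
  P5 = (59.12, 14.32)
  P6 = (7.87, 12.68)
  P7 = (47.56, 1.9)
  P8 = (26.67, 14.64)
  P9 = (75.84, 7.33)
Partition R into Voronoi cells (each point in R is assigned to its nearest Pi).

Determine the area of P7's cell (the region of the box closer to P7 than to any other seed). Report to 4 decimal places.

Area of P7's cell: 118.7439

1. box [0,95]×[0,17]: [(0, 0) (95, 0) (95, 17) (0, 17)]
2. ⊥bis P7·P0 via (64.09,4.02): [(0, 0) (64.6056, 0) (62.4253, 17) (0, 17)]  |A|=1079.7624
3. ⊥bis P7·P1 via (43.71,4.385): [(40.8797, 0) (64.6056, 0) (62.4253, 17) (51.8524, 17)]  |A|=291.5396
4. ⊥bis P7·P2 via (57.285,6.44): [(40.8797, 0) (60.2914, 0) (52.3552, 17) (51.8524, 17)]  |A|=169.2736
5. ⊥bis P7·P3 via (56.33,4.77): [(40.8797, 0) (57.891, 0) (52.3277, 17) (51.8524, 17)]  |A|=148.6362
6. ⊥bis P7·P4 via (28.27,3.755): [(40.8797, 0) (57.891, 0) (52.3277, 17) (51.8524, 17)]  |A|=148.6362
7. ⊥bis P7·P5 via (53.34,8.11): [(48.8261, 12.3113) (40.8797, 0) (57.891, 0) (56.0679, 5.571)]  |A|=118.7439
8. ⊥bis P7·P6 via (27.715,7.29): [(48.8261, 12.3113) (40.8797, 0) (57.891, 0) (56.0679, 5.571)]  |A|=118.7439
9. ⊥bis P7·P8 via (37.115,8.27): [(48.8261, 12.3113) (40.8797, 0) (57.891, 0) (56.0679, 5.571)]  |A|=118.7439
10. ⊥bis P7·P9 via (61.7,4.615): [(48.8261, 12.3113) (40.8797, 0) (57.891, 0) (56.0679, 5.571)]  |A|=118.7439
11. canonical 4-gon: [(48.8261, 12.3113) (40.8797, 0) (57.891, 0) (56.0679, 5.571)]
12. shoelace: 118.7439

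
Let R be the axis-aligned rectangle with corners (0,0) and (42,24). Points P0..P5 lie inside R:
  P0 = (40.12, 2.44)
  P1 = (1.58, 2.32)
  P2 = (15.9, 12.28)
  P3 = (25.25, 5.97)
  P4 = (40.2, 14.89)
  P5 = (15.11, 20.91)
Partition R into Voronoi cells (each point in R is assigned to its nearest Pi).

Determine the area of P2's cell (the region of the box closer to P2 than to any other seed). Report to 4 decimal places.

Area of P2's cell: 196.1036

1. box [0,42]×[0,24]: [(0, 0) (42, 0) (42, 24) (0, 24)]
2. ⊥bis P2·P0 via (28.01,7.36): [(0, 0) (25.0198, 0) (34.7704, 24) (0, 24)]  |A|=717.4829
3. ⊥bis P2·P1 via (8.74,7.3): [(0, 19.8659) (13.8174, 0) (25.0198, 0) (34.7704, 24) (0, 24)]  |A|=580.2353
4. ⊥bis P2·P3 via (20.575,9.125): [(0, 19.8659) (13.8174, 0) (14.4168, 0) (30.6136, 24) (0, 24)]  |A|=403.1182
5. ⊥bis P2·P4 via (28.05,13.585): [(0, 19.8659) (13.8174, 0) (14.4168, 0) (27.4369, 19.2928) (26.9314, 24) (0, 24)]  |A|=394.4516
6. ⊥bis P2·P5 via (15.505,16.595): [(3.067, 15.4564) (13.8174, 0) (14.4168, 0) (26.282, 17.5815)]  |A|=196.1036
7. canonical 4-gon: [(3.067, 15.4564) (13.8174, 0) (14.4168, 0) (26.282, 17.5815)]
8. shoelace: 196.1036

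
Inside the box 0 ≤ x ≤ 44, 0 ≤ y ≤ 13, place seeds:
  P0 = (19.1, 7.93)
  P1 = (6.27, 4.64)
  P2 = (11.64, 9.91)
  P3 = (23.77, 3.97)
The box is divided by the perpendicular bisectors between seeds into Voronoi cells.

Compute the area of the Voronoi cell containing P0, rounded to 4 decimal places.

Area of P0's cell: 91.6532

1. box [0,44]×[0,13]: [(0, 0) (44, 0) (44, 13) (0, 13)]
2. ⊥bis P0·P1 via (12.685,6.285): [(14.2967, 0) (44, 0) (44, 13) (10.9631, 13)]  |A|=407.8117
3. ⊥bis P0·P2 via (15.37,8.92): [(13.6607, 2.48) (14.2967, 0) (44, 0) (44, 13) (16.4529, 13)]  |A|=378.9352
4. ⊥bis P0·P3 via (21.435,5.95): [(13.6607, 2.48) (14.2967, 0) (16.3896, 0) (27.4132, 13) (16.4529, 13)]  |A|=91.6532
5. canonical 5-gon: [(13.6607, 2.48) (14.2967, 0) (16.3896, 0) (27.4132, 13) (16.4529, 13)]
6. shoelace: 91.6532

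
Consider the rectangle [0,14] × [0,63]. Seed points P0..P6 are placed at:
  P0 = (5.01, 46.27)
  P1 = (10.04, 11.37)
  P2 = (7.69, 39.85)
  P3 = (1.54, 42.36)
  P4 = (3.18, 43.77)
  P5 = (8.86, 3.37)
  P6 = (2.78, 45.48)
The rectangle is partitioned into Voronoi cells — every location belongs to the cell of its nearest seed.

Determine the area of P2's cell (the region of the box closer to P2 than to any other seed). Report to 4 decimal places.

1. box [0,14]×[0,63]: [(0, 0) (14, 0) (14, 63) (0, 63)]
2. ⊥bis P2·P0 via (6.35,43.06): [(0, 40.4092) (0, 0) (14, 0) (14, 46.2535)]  |A|=606.6388
3. ⊥bis P2·P1 via (8.865,25.61): [(0, 40.4092) (0, 24.8785) (14, 26.0337) (14, 46.2535)]  |A|=250.2532
4. ⊥bis P2·P3 via (4.615,41.105): [(5.2205, 42.5885) (0, 29.7973) (0, 24.8785) (14, 26.0337) (14, 46.2535)]  |A|=222.5538
5. ⊥bis P2·P4 via (5.435,41.81): [(6.6191, 43.1723) (4.4316, 40.6555) (0, 29.7973) (0, 24.8785) (14, 26.0337) (14, 46.2535)]  |A|=221.4323
6. ⊥bis P2·P5 via (8.275,21.61): [(6.6191, 43.1723) (4.4316, 40.6555) (0, 29.7973) (0, 24.8785) (14, 26.0337) (14, 46.2535)]  |A|=221.4323
7. ⊥bis P2·P6 via (5.235,42.665): [(6.6191, 43.1723) (4.4316, 40.6555) (0, 29.7973) (0, 24.8785) (14, 26.0337) (14, 46.2535)]  |A|=221.4323
8. canonical 6-gon: [(6.6191, 43.1723) (4.4316, 40.6555) (0, 29.7973) (0, 24.8785) (14, 26.0337) (14, 46.2535)]
9. shoelace: 221.4323

Area of P2's cell: 221.4323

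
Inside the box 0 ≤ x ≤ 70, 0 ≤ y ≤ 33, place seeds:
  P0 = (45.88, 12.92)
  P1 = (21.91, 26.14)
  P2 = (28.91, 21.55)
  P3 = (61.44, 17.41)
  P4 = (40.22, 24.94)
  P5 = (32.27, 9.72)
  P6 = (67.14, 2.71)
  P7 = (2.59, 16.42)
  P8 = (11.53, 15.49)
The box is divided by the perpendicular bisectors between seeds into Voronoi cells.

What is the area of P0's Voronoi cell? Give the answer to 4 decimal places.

1. box [0,70]×[0,33]: [(0, 0) (70, 0) (70, 33) (0, 33)]
2. ⊥bis P0·P1 via (33.895,19.53): [(23.1238, 0) (70, 0) (70, 33) (41.324, 33)]  |A|=1246.6118
3. ⊥bis P0·P2 via (37.395,17.235): [(28.6302, 0) (70, 0) (70, 33) (45.4122, 33)]  |A|=1088.2997
4. ⊥bis P0·P3 via (53.66,15.165): [(28.6302, 0) (58.036, 0) (48.5135, 33) (45.4122, 33)]  |A|=536.3672
5. ⊥bis P0·P4 via (43.05,18.93): [(36.7478, 15.9624) (28.6302, 0) (58.036, 0) (51.4343, 22.878)]  |A|=425.5201
6. ⊥bis P0·P5 via (39.075,11.32): [(37.8603, 16.4863) (41.7366, 0) (58.036, 0) (51.4343, 22.878)]  |A|=310.7302
7. ⊥bis P0·P6 via (56.51,7.815): [(37.8603, 16.4863) (41.7366, 0) (52.7569, 0) (56.0546, 6.8667) (51.4343, 22.878)]  |A|=292.6051
8. ⊥bis P0·P7 via (24.235,14.67): [(37.8603, 16.4863) (41.7366, 0) (52.7569, 0) (56.0546, 6.8667) (51.4343, 22.878)]  |A|=292.6051
9. ⊥bis P0·P8 via (28.705,14.205): [(37.8603, 16.4863) (41.7366, 0) (52.7569, 0) (56.0546, 6.8667) (51.4343, 22.878)]  |A|=292.6051
10. canonical 5-gon: [(37.8603, 16.4863) (41.7366, 0) (52.7569, 0) (56.0546, 6.8667) (51.4343, 22.878)]
11. shoelace: 292.6051

Area of P0's cell: 292.6051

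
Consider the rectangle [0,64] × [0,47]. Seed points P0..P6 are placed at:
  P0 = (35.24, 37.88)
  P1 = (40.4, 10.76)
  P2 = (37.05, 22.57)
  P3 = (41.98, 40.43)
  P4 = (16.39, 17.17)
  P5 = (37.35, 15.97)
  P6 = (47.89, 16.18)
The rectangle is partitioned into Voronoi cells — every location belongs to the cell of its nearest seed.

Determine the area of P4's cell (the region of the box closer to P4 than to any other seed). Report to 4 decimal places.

Area of P4's cell: 1012.9894

1. box [0,64]×[0,47]: [(0, 0) (64, 0) (64, 47) (0, 47)]
2. ⊥bis P4·P0 via (25.815,27.525): [(0, 0) (56.056, 0) (4.4183, 47) (0, 47)]  |A|=1421.1466
3. ⊥bis P4·P1 via (28.395,13.965): [(0, 0) (24.6667, 0) (30.8031, 22.9849) (4.4183, 47) (0, 47)]  |A|=1060.4068
4. ⊥bis P4·P2 via (26.72,19.87): [(0, 0) (24.6667, 0) (28.3285, 13.716) (24.3771, 28.8338) (4.4183, 47) (0, 47)]  |A|=1023.3891
5. ⊥bis P4·P3 via (29.185,28.8): [(0, 0) (24.6667, 0) (28.3285, 13.716) (24.3771, 28.8338) (4.4183, 47) (0, 47)]  |A|=1023.3891
6. ⊥bis P4·P5 via (26.87,16.57): [(0, 0) (24.6667, 0) (26.2638, 5.9823) (26.998, 18.8063) (24.3771, 28.8338) (4.4183, 47) (0, 47)]  |A|=1012.9894
7. ⊥bis P4·P6 via (32.14,16.675): [(0, 0) (24.6667, 0) (26.2638, 5.9823) (26.998, 18.8063) (24.3771, 28.8338) (4.4183, 47) (0, 47)]  |A|=1012.9894
8. canonical 7-gon: [(0, 0) (24.6667, 0) (26.2638, 5.9823) (26.998, 18.8063) (24.3771, 28.8338) (4.4183, 47) (0, 47)]
9. shoelace: 1012.9894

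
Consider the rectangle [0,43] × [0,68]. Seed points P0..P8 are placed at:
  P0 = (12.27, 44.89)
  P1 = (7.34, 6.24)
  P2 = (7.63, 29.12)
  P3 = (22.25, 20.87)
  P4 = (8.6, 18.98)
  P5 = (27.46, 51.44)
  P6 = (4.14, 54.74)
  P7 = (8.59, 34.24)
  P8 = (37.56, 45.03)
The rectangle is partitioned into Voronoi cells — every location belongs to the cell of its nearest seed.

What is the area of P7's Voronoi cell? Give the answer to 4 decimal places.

Area of P7's cell: 170.4728

1. box [0,43]×[0,68]: [(0, 0) (43, 0) (43, 68) (0, 68)]
2. ⊥bis P7·P0 via (10.43,39.565): [(0, 43.169) (0, 0) (43, 0) (43, 28.3108)]  |A|=1536.8145
3. ⊥bis P7·P1 via (7.965,20.24): [(0, 43.169) (0, 20.5956) (43, 18.6759) (43, 28.3108)]  |A|=692.4769
4. ⊥bis P7·P2 via (8.11,31.68): [(0, 43.169) (0, 33.2006) (43, 25.1381) (43, 28.3108)]  |A|=282.5314
5. ⊥bis P7·P3 via (15.42,27.555): [(22.9431, 35.2412) (0, 43.169) (0, 33.2006) (17.6979, 29.8823)]  |A|=170.4761
6. ⊥bis P7·P4 via (8.595,26.61): [(22.9431, 35.2412) (0, 43.169) (0, 33.2006) (17.6979, 29.8823)]  |A|=170.4761
7. ⊥bis P7·P5 via (18.025,42.84): [(22.9431, 35.2412) (0, 43.169) (0, 33.2006) (17.6979, 29.8823)]  |A|=170.4761
8. ⊥bis P7·P6 via (6.365,44.49): [(22.9431, 35.2412) (0.1078, 43.1317) (0, 43.1083) (0, 33.2006) (17.6979, 29.8823)]  |A|=170.4728
9. ⊥bis P7·P8 via (23.075,39.635): [(22.9431, 35.2412) (0.1078, 43.1317) (0, 43.1083) (0, 33.2006) (17.6979, 29.8823)]  |A|=170.4728
10. canonical 5-gon: [(22.9431, 35.2412) (0.1078, 43.1317) (0, 43.1083) (0, 33.2006) (17.6979, 29.8823)]
11. shoelace: 170.4728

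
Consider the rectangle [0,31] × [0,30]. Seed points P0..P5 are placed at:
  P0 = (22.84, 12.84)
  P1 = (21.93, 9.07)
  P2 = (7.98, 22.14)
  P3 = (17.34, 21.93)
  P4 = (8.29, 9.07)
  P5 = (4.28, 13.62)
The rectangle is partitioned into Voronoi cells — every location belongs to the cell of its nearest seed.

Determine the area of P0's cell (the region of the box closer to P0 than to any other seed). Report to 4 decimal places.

1. box [0,31]×[0,30]: [(0, 0) (31, 0) (31, 30) (0, 30)]
2. ⊥bis P0·P1 via (22.385,10.955): [(0, 16.3583) (31, 8.8755) (31, 30) (0, 30)]  |A|=538.8762
3. ⊥bis P0·P2 via (15.41,17.49): [(12.7723, 13.2753) (31, 8.8755) (31, 30) (23.2393, 30)]  |A|=257.4235
4. ⊥bis P0·P3 via (20.09,17.385): [(13.1479, 13.1846) (31, 8.8755) (31, 23.9862)]  |A|=134.8785
5. ⊥bis P0·P4 via (15.565,10.955): [(14.738, 14.1467) (15.11, 12.711) (31, 8.8755) (31, 23.9862)]  |A|=133.5581
6. ⊥bis P0·P5 via (13.56,13.23): [(14.738, 14.1467) (15.11, 12.711) (31, 8.8755) (31, 23.9862)]  |A|=133.5581
7. canonical 4-gon: [(14.738, 14.1467) (15.11, 12.711) (31, 8.8755) (31, 23.9862)]
8. shoelace: 133.5581

Area of P0's cell: 133.5581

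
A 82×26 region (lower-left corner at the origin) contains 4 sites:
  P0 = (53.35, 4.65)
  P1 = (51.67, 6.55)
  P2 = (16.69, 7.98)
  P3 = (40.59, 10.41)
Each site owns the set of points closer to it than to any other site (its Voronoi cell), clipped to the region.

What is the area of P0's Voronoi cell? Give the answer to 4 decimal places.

1. box [0,82]×[0,26]: [(0, 0) (82, 0) (82, 26) (0, 26)]
2. ⊥bis P0·P1 via (52.51,5.6): [(46.1767, 0) (82, 0) (82, 26) (75.5814, 26)]  |A|=549.1448
3. ⊥bis P0·P2 via (35.02,6.315): [(46.1767, 0) (82, 0) (82, 26) (75.5814, 26)]  |A|=549.1448
4. ⊥bis P0·P3 via (46.97,7.53): [(46.1767, 0) (82, 0) (82, 26) (75.5814, 26)]  |A|=549.1448
5. canonical 4-gon: [(46.1767, 0) (82, 0) (82, 26) (75.5814, 26)]
6. shoelace: 549.1448

Area of P0's cell: 549.1448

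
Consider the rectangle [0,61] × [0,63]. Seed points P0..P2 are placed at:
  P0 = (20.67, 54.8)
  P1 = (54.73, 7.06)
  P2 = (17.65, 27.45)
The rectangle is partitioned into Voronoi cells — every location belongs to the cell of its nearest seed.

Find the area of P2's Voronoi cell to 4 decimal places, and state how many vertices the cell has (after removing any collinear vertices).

1. box [0,61]×[0,63]: [(0, 0) (61, 0) (61, 63) (0, 63)]
2. ⊥bis P2·P0 via (19.16,41.125): [(0, 43.2407) (0, 0) (61, 0) (61, 36.505)]  |A|=2432.2427
3. ⊥bis P2·P1 via (36.19,17.255): [(47.5897, 37.9858) (0, 43.2407) (0, 0) (26.7016, 0)]  |A|=1536.0455
4. canonical 4-gon: [(47.5897, 37.9858) (0, 43.2407) (0, 0) (26.7016, 0)]
5. shoelace: 1536.0455

Area of P2's cell: 1536.0455 (4 vertices)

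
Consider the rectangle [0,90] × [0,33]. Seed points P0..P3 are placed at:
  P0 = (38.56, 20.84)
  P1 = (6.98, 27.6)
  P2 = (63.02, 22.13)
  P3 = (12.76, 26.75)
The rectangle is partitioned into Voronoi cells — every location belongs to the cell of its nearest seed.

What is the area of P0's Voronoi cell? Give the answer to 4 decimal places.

1. box [0,90]×[0,33]: [(0, 0) (90, 0) (90, 33) (0, 33)]
2. ⊥bis P0·P1 via (22.77,24.22): [(17.5855, 0) (90, 0) (90, 33) (24.6494, 33)]  |A|=2273.1238
3. ⊥bis P0·P2 via (50.79,21.485): [(17.5855, 0) (51.9231, 0) (50.1827, 33) (24.6494, 33)]  |A|=987.8697
4. ⊥bis P0·P3 via (25.66,23.795): [(20.2093, 0) (51.9231, 0) (50.1827, 33) (27.7686, 33)]  |A|=893.111
5. canonical 4-gon: [(20.2093, 0) (51.9231, 0) (50.1827, 33) (27.7686, 33)]
6. shoelace: 893.111

Area of P0's cell: 893.1110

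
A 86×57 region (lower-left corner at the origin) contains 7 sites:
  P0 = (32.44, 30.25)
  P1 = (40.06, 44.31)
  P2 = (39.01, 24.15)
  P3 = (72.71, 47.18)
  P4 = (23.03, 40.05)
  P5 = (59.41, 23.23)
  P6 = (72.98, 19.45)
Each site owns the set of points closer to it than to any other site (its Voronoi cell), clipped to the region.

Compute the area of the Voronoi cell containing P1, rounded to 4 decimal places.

Area of P1's cell: 544.4919

1. box [0,86]×[0,57]: [(0, 0) (86, 0) (86, 57) (0, 57)]
2. ⊥bis P1·P0 via (36.25,37.28): [(0, 56.9262) (86, 10.3173) (86, 57) (0, 57)]  |A|=2010.5295
3. ⊥bis P1·P2 via (39.535,34.23): [(0, 56.9262) (42.1268, 34.095) (86, 31.8099) (86, 57) (0, 57)]  |A|=1539.0544
4. ⊥bis P1·P3 via (56.385,45.745): [(0, 56.9262) (42.1268, 34.095) (57.4793, 33.2954) (55.3957, 57) (0, 57)]  |A|=817.1042
5. ⊥bis P1·P4 via (31.545,42.18): [(32.2251, 39.4614) (42.1268, 34.095) (57.4793, 33.2954) (55.3957, 57) (27.8378, 57)]  |A|=571.7958
6. ⊥bis P1·P5 via (49.735,33.77): [(32.2251, 39.4614) (42.1268, 34.095) (49.6615, 33.7026) (56.8625, 40.3126) (55.3957, 57) (27.8378, 57)]  |A|=544.4919
7. ⊥bis P1·P6 via (56.52,31.88): [(32.2251, 39.4614) (42.1268, 34.095) (49.6615, 33.7026) (56.8625, 40.3126) (55.3957, 57) (27.8378, 57)]  |A|=544.4919
8. canonical 6-gon: [(32.2251, 39.4614) (42.1268, 34.095) (49.6615, 33.7026) (56.8625, 40.3126) (55.3957, 57) (27.8378, 57)]
9. shoelace: 544.4919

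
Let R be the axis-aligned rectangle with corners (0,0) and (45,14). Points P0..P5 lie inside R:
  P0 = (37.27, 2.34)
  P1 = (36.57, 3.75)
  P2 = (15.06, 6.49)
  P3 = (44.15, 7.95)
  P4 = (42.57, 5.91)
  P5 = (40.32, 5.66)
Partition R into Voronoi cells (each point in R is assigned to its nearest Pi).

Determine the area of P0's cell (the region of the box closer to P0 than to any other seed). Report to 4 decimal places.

1. box [0,45]×[0,14]: [(0, 0) (45, 0) (45, 14) (0, 14)]
2. ⊥bis P0·P1 via (36.92,3.045): [(30.7865, 0) (45, 0) (45, 7.0563)]  |A|=50.1477
3. ⊥bis P0·P2 via (26.165,4.415): [(30.7865, 0) (45, 0) (45, 7.0563)]  |A|=50.1477
4. ⊥bis P0·P3 via (40.71,5.145): [(40.8368, 4.9895) (30.7865, 0) (44.9053, 0)]  |A|=35.2228
5. ⊥bis P0·P4 via (39.92,4.125): [(39.7134, 4.4318) (30.7865, 0) (42.6985, 0)]  |A|=26.3957
6. ⊥bis P0·P5 via (38.795,4): [(41.9671, 1.0858) (38.8121, 3.9843) (30.7865, 0) (42.6985, 0)]  |A|=24.3837
7. canonical 4-gon: [(41.9671, 1.0858) (38.8121, 3.9843) (30.7865, 0) (42.6985, 0)]
8. shoelace: 24.3837

Area of P0's cell: 24.3837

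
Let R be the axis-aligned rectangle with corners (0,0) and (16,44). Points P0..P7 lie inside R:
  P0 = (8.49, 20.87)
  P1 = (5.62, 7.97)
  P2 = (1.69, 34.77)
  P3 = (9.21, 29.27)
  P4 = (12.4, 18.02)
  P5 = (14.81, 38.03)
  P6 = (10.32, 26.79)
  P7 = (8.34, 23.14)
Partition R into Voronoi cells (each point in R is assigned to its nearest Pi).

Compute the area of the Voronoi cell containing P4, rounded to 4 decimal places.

1. box [0,16]×[0,44]: [(0, 0) (16, 0) (16, 44) (0, 44)]
2. ⊥bis P4·P0 via (10.445,19.445): [(0, 5.1152) (0, 0) (16, 0) (16, 27.0661)]  |A|=257.4501
3. ⊥bis P4·P1 via (9.01,12.995): [(6.8203, 14.4722) (16, 8.2794) (16, 27.0661)]  |A|=86.2279
4. ⊥bis P4·P2 via (7.045,26.395): [(6.8203, 14.4722) (16, 8.2794) (16, 27.0661)]  |A|=86.2279
5. ⊥bis P4·P3 via (10.805,23.645): [(14.2102, 24.6106) (6.8203, 14.4722) (16, 8.2794) (16, 25.1181)]  |A|=84.4846
6. ⊥bis P4·P5 via (13.605,28.025): [(14.2102, 24.6106) (6.8203, 14.4722) (16, 8.2794) (16, 25.1181)]  |A|=84.4846
7. ⊥bis P4·P6 via (11.36,22.405): [(12.8622, 22.7613) (6.8203, 14.4722) (16, 8.2794) (16, 23.5055)]  |A|=80.6418
8. ⊥bis P4·P7 via (10.37,20.58): [(13.2311, 22.8488) (12.5081, 22.2755) (6.8203, 14.4722) (16, 8.2794) (16, 23.5055)]  |A|=80.5677
9. canonical 5-gon: [(13.2311, 22.8488) (12.5081, 22.2755) (6.8203, 14.4722) (16, 8.2794) (16, 23.5055)]
10. shoelace: 80.5677

Area of P4's cell: 80.5677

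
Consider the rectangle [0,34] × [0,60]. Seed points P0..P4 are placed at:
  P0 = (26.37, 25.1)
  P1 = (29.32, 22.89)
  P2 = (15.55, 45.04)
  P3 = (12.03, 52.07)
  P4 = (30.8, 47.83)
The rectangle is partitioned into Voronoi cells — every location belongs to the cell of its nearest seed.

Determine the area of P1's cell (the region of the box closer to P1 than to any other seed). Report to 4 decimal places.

1. box [0,34]×[0,60]: [(0, 0) (34, 0) (34, 60) (0, 60)]
2. ⊥bis P1·P0 via (27.845,23.995): [(9.8691, 0) (34, 0) (34, 32.211)]  |A|=388.6399
3. ⊥bis P1·P2 via (22.435,33.965): [(9.8691, 0) (34, 0) (34, 32.211)]  |A|=388.6399
4. ⊥bis P1·P3 via (20.675,37.48): [(9.8691, 0) (34, 0) (34, 32.211)]  |A|=388.6399
5. ⊥bis P1·P4 via (30.06,35.36): [(9.8691, 0) (34, 0) (34, 32.211)]  |A|=388.6399
6. canonical 3-gon: [(9.8691, 0) (34, 0) (34, 32.211)]
7. shoelace: 388.6399

Area of P1's cell: 388.6399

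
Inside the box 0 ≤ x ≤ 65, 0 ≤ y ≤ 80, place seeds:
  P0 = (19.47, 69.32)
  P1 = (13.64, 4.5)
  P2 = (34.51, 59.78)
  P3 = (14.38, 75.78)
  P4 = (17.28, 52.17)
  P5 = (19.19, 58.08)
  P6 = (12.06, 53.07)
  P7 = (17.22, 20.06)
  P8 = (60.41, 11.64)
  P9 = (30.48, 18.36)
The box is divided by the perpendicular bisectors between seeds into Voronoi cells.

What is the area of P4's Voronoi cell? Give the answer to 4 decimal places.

Area of P4's cell: 300.3078

1. box [0,65]×[0,80]: [(0, 0) (65, 0) (65, 80) (0, 80)]
2. ⊥bis P4·P0 via (18.375,60.745): [(0, 63.0914) (0, 0) (65, 0) (65, 54.7911)]  |A|=3831.1834
3. ⊥bis P4·P1 via (15.46,28.335): [(0, 63.0914) (0, 29.5155) (65, 24.5522) (65, 54.7911)]  |A|=2073.9828
4. ⊥bis P4·P2 via (25.895,55.975): [(24.1118, 60.0124) (0, 63.0914) (0, 29.5155) (38.8931, 26.5457)]  |A|=1033.6514
5. ⊥bis P4·P3 via (15.83,63.975): [(24.1118, 60.0124) (4.2344, 62.5507) (0, 62.0306) (0, 29.5155) (38.8931, 26.5457)]  |A|=1031.4054
6. ⊥bis P4·P5 via (18.235,55.125): [(27.6084, 52.0957) (0, 61.0182) (0, 29.5155) (38.8931, 26.5457)]  |A|=914.972
7. ⊥bis P4·P6 via (14.67,52.62): [(27.6084, 52.0957) (15.2673, 56.0841) (10.5476, 28.7101) (38.8931, 26.5457)]  |A|=528.2262
8. ⊥bis P4·P7 via (17.25,36.115): [(34.681, 36.0824) (27.6084, 52.0957) (15.2673, 56.0841) (11.8261, 36.1251)]  |A|=312.8606
9. ⊥bis P4·P8 via (38.845,31.905): [(34.681, 36.0824) (27.6084, 52.0957) (15.2673, 56.0841) (11.8261, 36.1251)]  |A|=312.8606
10. ⊥bis P4·P9 via (23.88,35.265): [(26.0152, 36.0986) (33.4004, 38.9819) (27.6084, 52.0957) (15.2673, 56.0841) (11.8261, 36.1251)]  |A|=300.3078
11. canonical 5-gon: [(26.0152, 36.0986) (33.4004, 38.9819) (27.6084, 52.0957) (15.2673, 56.0841) (11.8261, 36.1251)]
12. shoelace: 300.3078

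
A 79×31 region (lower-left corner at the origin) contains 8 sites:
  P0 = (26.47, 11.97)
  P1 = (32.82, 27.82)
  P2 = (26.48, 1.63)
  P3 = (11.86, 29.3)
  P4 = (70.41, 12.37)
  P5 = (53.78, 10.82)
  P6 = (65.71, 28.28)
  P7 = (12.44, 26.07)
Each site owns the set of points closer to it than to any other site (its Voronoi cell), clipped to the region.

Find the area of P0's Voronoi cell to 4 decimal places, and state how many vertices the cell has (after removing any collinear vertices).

1. box [0,79]×[0,31]: [(0, 0) (79, 0) (79, 31) (0, 31)]
2. ⊥bis P0·P1 via (29.645,19.895): [(0, 0) (79, 0) (79, 0.1219) (1.9262, 31) (0, 31)]  |A|=1259.0526
3. ⊥bis P0·P2 via (26.475,6.8): [(0, 6.7744) (62.2446, 6.8346) (1.9262, 31) (0, 31)]  |A|=777.2304
4. ⊥bis P0·P3 via (19.165,20.635): [(2.727, 6.777) (62.2446, 6.8346) (21.946, 22.9795)]  |A|=481.6118
5. ⊥bis P0·P4 via (48.44,12.17): [(2.727, 6.777) (48.4887, 6.8213) (48.4382, 12.3659) (21.946, 22.9795)]  |A|=443.4762
6. ⊥bis P0·P5 via (40.125,11.395): [(2.727, 6.777) (39.9321, 6.813) (40.3031, 15.625) (21.946, 22.9795)]  |A|=383.3066
7. ⊥bis P0·P6 via (46.09,20.125): [(2.727, 6.777) (39.9321, 6.813) (40.3031, 15.625) (21.946, 22.9795)]  |A|=383.3066
8. ⊥bis P0·P7 via (19.455,19.02): [(7.1553, 6.7813) (39.9321, 6.813) (40.3031, 15.625) (23.007, 22.5544)]  |A|=335.7365
9. canonical 4-gon: [(7.1553, 6.7813) (39.9321, 6.813) (40.3031, 15.625) (23.007, 22.5544)]
10. shoelace: 335.7365

Area of P0's cell: 335.7365 (4 vertices)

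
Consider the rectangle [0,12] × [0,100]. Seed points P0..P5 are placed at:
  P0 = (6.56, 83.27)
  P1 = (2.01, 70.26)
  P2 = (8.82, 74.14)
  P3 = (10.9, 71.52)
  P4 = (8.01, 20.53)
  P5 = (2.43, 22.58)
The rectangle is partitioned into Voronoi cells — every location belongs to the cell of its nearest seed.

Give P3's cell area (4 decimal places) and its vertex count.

1. box [0,12]×[0,100]: [(0, 0) (12, 0) (12, 100) (0, 100)]
2. ⊥bis P3·P0 via (8.73,77.395): [(0, 74.1705) (0, 0) (12, 0) (12, 78.6028)]  |A|=916.6397
3. ⊥bis P3·P1 via (6.455,70.89): [(5.6921, 76.2729) (12, 31.7669) (12, 78.6028)]  |A|=147.7187
4. ⊥bis P3·P2 via (9.86,72.83): [(6.5522, 70.204) (12, 31.7669) (12, 74.5289)]  |A|=116.4787
5. ⊥bis P3·P4 via (9.455,46.025): [(6.5522, 70.204) (9.9834, 45.9951) (12, 45.8808) (12, 74.5289)]  |A|=102.2479
6. ⊥bis P3·P5 via (6.665,47.05): [(6.5522, 70.204) (9.9136, 46.4878) (12, 46.1267) (12, 74.5289)]  |A|=101.4985
7. canonical 4-gon: [(6.5522, 70.204) (9.9136, 46.4878) (12, 46.1267) (12, 74.5289)]
8. shoelace: 101.4985

Area of P3's cell: 101.4985 (4 vertices)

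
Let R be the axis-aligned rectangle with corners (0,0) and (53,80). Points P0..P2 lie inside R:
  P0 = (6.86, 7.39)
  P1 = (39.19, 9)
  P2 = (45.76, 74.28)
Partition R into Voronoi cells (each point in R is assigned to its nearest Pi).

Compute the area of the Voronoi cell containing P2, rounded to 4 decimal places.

1. box [0,53]×[0,80]: [(0, 0) (53, 0) (53, 80) (0, 80)]
2. ⊥bis P2·P0 via (26.31,40.835): [(0, 56.1356) (53, 25.3134) (53, 80) (0, 80)]  |A|=2081.6012
3. ⊥bis P2·P1 via (42.475,41.64): [(0, 56.1356) (21.2531, 43.7758) (53, 40.5807) (53, 80) (0, 80)]  |A|=1839.2559
4. canonical 5-gon: [(0, 56.1356) (21.2531, 43.7758) (53, 40.5807) (53, 80) (0, 80)]
5. shoelace: 1839.2559

Area of P2's cell: 1839.2559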